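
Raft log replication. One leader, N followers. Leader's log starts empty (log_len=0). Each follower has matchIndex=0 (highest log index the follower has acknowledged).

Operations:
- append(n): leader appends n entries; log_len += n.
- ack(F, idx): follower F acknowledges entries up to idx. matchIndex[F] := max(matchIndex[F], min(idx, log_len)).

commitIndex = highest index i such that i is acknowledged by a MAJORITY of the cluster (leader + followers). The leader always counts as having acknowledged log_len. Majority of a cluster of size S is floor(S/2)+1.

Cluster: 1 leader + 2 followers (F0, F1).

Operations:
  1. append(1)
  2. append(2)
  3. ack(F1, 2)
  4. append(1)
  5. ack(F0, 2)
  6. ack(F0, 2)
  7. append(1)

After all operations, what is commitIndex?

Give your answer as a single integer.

Answer: 2

Derivation:
Op 1: append 1 -> log_len=1
Op 2: append 2 -> log_len=3
Op 3: F1 acks idx 2 -> match: F0=0 F1=2; commitIndex=2
Op 4: append 1 -> log_len=4
Op 5: F0 acks idx 2 -> match: F0=2 F1=2; commitIndex=2
Op 6: F0 acks idx 2 -> match: F0=2 F1=2; commitIndex=2
Op 7: append 1 -> log_len=5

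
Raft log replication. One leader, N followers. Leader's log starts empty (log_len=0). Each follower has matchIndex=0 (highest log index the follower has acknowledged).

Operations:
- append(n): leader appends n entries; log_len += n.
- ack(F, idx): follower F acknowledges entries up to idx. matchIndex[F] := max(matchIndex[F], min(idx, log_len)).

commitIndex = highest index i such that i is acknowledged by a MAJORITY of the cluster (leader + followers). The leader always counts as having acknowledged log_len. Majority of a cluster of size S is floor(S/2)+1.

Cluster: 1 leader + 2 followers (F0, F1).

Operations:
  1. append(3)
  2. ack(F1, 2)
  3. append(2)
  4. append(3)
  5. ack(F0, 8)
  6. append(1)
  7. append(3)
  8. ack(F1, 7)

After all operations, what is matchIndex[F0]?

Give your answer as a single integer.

Answer: 8

Derivation:
Op 1: append 3 -> log_len=3
Op 2: F1 acks idx 2 -> match: F0=0 F1=2; commitIndex=2
Op 3: append 2 -> log_len=5
Op 4: append 3 -> log_len=8
Op 5: F0 acks idx 8 -> match: F0=8 F1=2; commitIndex=8
Op 6: append 1 -> log_len=9
Op 7: append 3 -> log_len=12
Op 8: F1 acks idx 7 -> match: F0=8 F1=7; commitIndex=8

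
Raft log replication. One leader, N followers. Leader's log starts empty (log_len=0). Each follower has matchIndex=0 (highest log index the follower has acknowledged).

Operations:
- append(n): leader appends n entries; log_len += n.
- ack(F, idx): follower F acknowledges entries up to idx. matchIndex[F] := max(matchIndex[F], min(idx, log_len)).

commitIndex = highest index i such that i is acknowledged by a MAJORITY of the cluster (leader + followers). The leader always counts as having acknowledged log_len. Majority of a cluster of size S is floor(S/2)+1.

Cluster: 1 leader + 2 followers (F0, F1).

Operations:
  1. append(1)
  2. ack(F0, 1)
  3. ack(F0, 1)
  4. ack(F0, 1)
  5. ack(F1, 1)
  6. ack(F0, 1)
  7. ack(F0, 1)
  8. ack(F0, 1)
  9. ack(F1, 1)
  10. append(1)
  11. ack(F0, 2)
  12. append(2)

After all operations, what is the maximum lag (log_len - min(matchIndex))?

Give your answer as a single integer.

Op 1: append 1 -> log_len=1
Op 2: F0 acks idx 1 -> match: F0=1 F1=0; commitIndex=1
Op 3: F0 acks idx 1 -> match: F0=1 F1=0; commitIndex=1
Op 4: F0 acks idx 1 -> match: F0=1 F1=0; commitIndex=1
Op 5: F1 acks idx 1 -> match: F0=1 F1=1; commitIndex=1
Op 6: F0 acks idx 1 -> match: F0=1 F1=1; commitIndex=1
Op 7: F0 acks idx 1 -> match: F0=1 F1=1; commitIndex=1
Op 8: F0 acks idx 1 -> match: F0=1 F1=1; commitIndex=1
Op 9: F1 acks idx 1 -> match: F0=1 F1=1; commitIndex=1
Op 10: append 1 -> log_len=2
Op 11: F0 acks idx 2 -> match: F0=2 F1=1; commitIndex=2
Op 12: append 2 -> log_len=4

Answer: 3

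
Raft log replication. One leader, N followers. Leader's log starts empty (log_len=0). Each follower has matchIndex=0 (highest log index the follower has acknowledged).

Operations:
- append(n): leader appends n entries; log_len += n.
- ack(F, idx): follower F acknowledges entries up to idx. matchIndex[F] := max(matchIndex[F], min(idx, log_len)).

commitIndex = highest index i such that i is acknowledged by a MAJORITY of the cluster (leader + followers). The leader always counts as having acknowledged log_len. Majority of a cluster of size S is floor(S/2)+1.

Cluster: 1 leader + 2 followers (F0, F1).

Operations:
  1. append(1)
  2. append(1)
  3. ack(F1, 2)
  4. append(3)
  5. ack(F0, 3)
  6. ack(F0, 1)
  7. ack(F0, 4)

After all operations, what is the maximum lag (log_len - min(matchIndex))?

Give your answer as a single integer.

Op 1: append 1 -> log_len=1
Op 2: append 1 -> log_len=2
Op 3: F1 acks idx 2 -> match: F0=0 F1=2; commitIndex=2
Op 4: append 3 -> log_len=5
Op 5: F0 acks idx 3 -> match: F0=3 F1=2; commitIndex=3
Op 6: F0 acks idx 1 -> match: F0=3 F1=2; commitIndex=3
Op 7: F0 acks idx 4 -> match: F0=4 F1=2; commitIndex=4

Answer: 3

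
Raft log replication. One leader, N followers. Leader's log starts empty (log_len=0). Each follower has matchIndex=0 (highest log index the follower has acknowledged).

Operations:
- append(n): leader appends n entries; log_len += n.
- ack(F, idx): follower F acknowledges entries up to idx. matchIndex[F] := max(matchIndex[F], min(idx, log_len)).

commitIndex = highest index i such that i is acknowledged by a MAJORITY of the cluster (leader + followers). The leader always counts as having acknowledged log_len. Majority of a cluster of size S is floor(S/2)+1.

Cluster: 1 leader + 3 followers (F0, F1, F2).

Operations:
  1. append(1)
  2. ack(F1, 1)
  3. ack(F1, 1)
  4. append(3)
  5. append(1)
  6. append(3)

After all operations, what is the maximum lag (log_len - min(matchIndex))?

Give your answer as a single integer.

Answer: 8

Derivation:
Op 1: append 1 -> log_len=1
Op 2: F1 acks idx 1 -> match: F0=0 F1=1 F2=0; commitIndex=0
Op 3: F1 acks idx 1 -> match: F0=0 F1=1 F2=0; commitIndex=0
Op 4: append 3 -> log_len=4
Op 5: append 1 -> log_len=5
Op 6: append 3 -> log_len=8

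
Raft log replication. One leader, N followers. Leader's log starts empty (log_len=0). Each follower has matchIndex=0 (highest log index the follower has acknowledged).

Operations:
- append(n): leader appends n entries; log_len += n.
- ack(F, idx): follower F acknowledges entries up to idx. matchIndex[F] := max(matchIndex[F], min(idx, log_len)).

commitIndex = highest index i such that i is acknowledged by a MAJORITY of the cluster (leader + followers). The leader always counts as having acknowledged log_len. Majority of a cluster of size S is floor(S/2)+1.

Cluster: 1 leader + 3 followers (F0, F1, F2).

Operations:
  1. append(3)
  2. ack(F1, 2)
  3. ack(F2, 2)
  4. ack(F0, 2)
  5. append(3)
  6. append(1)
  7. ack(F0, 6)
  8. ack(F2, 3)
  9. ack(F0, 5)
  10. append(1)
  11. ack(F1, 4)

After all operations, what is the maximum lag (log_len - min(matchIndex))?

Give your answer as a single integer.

Op 1: append 3 -> log_len=3
Op 2: F1 acks idx 2 -> match: F0=0 F1=2 F2=0; commitIndex=0
Op 3: F2 acks idx 2 -> match: F0=0 F1=2 F2=2; commitIndex=2
Op 4: F0 acks idx 2 -> match: F0=2 F1=2 F2=2; commitIndex=2
Op 5: append 3 -> log_len=6
Op 6: append 1 -> log_len=7
Op 7: F0 acks idx 6 -> match: F0=6 F1=2 F2=2; commitIndex=2
Op 8: F2 acks idx 3 -> match: F0=6 F1=2 F2=3; commitIndex=3
Op 9: F0 acks idx 5 -> match: F0=6 F1=2 F2=3; commitIndex=3
Op 10: append 1 -> log_len=8
Op 11: F1 acks idx 4 -> match: F0=6 F1=4 F2=3; commitIndex=4

Answer: 5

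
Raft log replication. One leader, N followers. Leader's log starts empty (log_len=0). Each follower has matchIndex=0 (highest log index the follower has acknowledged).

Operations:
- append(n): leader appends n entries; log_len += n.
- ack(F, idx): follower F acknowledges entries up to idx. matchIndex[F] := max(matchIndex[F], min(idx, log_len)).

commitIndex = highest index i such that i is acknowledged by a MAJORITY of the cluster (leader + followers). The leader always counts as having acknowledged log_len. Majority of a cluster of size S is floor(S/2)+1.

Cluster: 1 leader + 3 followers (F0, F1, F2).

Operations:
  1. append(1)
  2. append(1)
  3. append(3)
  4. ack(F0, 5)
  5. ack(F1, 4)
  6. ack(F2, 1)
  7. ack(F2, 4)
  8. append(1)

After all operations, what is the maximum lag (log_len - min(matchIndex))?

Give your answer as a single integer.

Op 1: append 1 -> log_len=1
Op 2: append 1 -> log_len=2
Op 3: append 3 -> log_len=5
Op 4: F0 acks idx 5 -> match: F0=5 F1=0 F2=0; commitIndex=0
Op 5: F1 acks idx 4 -> match: F0=5 F1=4 F2=0; commitIndex=4
Op 6: F2 acks idx 1 -> match: F0=5 F1=4 F2=1; commitIndex=4
Op 7: F2 acks idx 4 -> match: F0=5 F1=4 F2=4; commitIndex=4
Op 8: append 1 -> log_len=6

Answer: 2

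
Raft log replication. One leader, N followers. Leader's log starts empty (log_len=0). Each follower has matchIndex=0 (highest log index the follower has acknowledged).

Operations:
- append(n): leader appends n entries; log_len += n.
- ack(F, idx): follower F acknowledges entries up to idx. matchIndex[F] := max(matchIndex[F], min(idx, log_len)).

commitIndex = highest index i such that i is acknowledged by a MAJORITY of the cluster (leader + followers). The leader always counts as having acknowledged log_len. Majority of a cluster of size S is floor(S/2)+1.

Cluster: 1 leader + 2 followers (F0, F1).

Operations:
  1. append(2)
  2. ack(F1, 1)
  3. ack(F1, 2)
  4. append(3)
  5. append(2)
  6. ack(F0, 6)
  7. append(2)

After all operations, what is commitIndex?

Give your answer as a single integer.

Op 1: append 2 -> log_len=2
Op 2: F1 acks idx 1 -> match: F0=0 F1=1; commitIndex=1
Op 3: F1 acks idx 2 -> match: F0=0 F1=2; commitIndex=2
Op 4: append 3 -> log_len=5
Op 5: append 2 -> log_len=7
Op 6: F0 acks idx 6 -> match: F0=6 F1=2; commitIndex=6
Op 7: append 2 -> log_len=9

Answer: 6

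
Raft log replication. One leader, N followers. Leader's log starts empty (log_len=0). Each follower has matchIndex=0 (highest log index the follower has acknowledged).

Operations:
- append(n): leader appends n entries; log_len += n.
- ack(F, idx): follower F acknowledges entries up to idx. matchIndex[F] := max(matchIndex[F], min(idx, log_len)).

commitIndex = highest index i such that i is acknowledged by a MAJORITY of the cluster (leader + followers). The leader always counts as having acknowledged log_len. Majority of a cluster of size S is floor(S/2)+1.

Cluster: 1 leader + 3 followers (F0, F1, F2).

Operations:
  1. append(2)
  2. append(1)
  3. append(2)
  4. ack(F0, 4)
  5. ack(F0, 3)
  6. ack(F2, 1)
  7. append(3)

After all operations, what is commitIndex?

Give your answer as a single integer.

Op 1: append 2 -> log_len=2
Op 2: append 1 -> log_len=3
Op 3: append 2 -> log_len=5
Op 4: F0 acks idx 4 -> match: F0=4 F1=0 F2=0; commitIndex=0
Op 5: F0 acks idx 3 -> match: F0=4 F1=0 F2=0; commitIndex=0
Op 6: F2 acks idx 1 -> match: F0=4 F1=0 F2=1; commitIndex=1
Op 7: append 3 -> log_len=8

Answer: 1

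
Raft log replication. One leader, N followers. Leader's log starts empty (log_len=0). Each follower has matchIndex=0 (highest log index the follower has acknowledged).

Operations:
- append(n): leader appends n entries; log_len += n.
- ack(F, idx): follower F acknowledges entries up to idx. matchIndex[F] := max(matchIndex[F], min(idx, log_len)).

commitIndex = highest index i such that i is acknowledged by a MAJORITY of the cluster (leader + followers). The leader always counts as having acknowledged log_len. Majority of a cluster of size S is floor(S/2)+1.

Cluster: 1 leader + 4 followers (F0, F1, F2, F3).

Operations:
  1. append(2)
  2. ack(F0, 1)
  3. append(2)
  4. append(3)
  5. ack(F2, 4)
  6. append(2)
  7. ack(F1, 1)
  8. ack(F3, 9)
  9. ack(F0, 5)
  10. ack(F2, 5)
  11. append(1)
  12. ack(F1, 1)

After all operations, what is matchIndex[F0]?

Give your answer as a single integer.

Op 1: append 2 -> log_len=2
Op 2: F0 acks idx 1 -> match: F0=1 F1=0 F2=0 F3=0; commitIndex=0
Op 3: append 2 -> log_len=4
Op 4: append 3 -> log_len=7
Op 5: F2 acks idx 4 -> match: F0=1 F1=0 F2=4 F3=0; commitIndex=1
Op 6: append 2 -> log_len=9
Op 7: F1 acks idx 1 -> match: F0=1 F1=1 F2=4 F3=0; commitIndex=1
Op 8: F3 acks idx 9 -> match: F0=1 F1=1 F2=4 F3=9; commitIndex=4
Op 9: F0 acks idx 5 -> match: F0=5 F1=1 F2=4 F3=9; commitIndex=5
Op 10: F2 acks idx 5 -> match: F0=5 F1=1 F2=5 F3=9; commitIndex=5
Op 11: append 1 -> log_len=10
Op 12: F1 acks idx 1 -> match: F0=5 F1=1 F2=5 F3=9; commitIndex=5

Answer: 5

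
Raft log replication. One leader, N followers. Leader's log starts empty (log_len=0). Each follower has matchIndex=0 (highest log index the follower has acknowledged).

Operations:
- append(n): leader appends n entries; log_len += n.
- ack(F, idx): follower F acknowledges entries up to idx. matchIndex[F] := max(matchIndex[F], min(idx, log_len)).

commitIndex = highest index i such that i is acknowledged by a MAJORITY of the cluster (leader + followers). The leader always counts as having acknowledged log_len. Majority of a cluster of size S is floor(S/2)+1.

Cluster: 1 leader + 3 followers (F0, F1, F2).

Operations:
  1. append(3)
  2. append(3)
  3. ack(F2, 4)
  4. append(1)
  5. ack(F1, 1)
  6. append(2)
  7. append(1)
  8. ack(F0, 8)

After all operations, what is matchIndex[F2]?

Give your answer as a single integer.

Answer: 4

Derivation:
Op 1: append 3 -> log_len=3
Op 2: append 3 -> log_len=6
Op 3: F2 acks idx 4 -> match: F0=0 F1=0 F2=4; commitIndex=0
Op 4: append 1 -> log_len=7
Op 5: F1 acks idx 1 -> match: F0=0 F1=1 F2=4; commitIndex=1
Op 6: append 2 -> log_len=9
Op 7: append 1 -> log_len=10
Op 8: F0 acks idx 8 -> match: F0=8 F1=1 F2=4; commitIndex=4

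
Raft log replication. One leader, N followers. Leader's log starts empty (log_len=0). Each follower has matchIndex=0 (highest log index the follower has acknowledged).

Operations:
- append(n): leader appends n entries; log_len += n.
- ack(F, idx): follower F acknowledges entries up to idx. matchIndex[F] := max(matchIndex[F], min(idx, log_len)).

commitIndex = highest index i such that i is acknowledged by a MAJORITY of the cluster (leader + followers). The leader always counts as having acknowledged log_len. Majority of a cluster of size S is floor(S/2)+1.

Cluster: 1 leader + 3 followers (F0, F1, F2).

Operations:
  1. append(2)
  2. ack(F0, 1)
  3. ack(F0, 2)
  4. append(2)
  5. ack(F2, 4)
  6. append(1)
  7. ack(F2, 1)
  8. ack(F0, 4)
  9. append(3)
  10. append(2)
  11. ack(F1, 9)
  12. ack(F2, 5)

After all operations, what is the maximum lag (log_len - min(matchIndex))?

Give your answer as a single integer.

Answer: 6

Derivation:
Op 1: append 2 -> log_len=2
Op 2: F0 acks idx 1 -> match: F0=1 F1=0 F2=0; commitIndex=0
Op 3: F0 acks idx 2 -> match: F0=2 F1=0 F2=0; commitIndex=0
Op 4: append 2 -> log_len=4
Op 5: F2 acks idx 4 -> match: F0=2 F1=0 F2=4; commitIndex=2
Op 6: append 1 -> log_len=5
Op 7: F2 acks idx 1 -> match: F0=2 F1=0 F2=4; commitIndex=2
Op 8: F0 acks idx 4 -> match: F0=4 F1=0 F2=4; commitIndex=4
Op 9: append 3 -> log_len=8
Op 10: append 2 -> log_len=10
Op 11: F1 acks idx 9 -> match: F0=4 F1=9 F2=4; commitIndex=4
Op 12: F2 acks idx 5 -> match: F0=4 F1=9 F2=5; commitIndex=5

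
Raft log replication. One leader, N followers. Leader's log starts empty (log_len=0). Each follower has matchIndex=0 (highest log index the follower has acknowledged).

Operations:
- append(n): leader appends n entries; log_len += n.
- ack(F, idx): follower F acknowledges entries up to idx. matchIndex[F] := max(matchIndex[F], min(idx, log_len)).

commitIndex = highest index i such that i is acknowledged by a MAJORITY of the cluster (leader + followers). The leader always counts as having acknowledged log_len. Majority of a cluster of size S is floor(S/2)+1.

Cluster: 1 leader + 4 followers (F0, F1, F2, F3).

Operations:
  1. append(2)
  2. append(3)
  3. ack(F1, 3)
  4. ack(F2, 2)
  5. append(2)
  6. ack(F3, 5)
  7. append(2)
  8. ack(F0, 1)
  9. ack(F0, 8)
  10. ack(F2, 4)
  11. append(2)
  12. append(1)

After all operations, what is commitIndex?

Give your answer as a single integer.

Op 1: append 2 -> log_len=2
Op 2: append 3 -> log_len=5
Op 3: F1 acks idx 3 -> match: F0=0 F1=3 F2=0 F3=0; commitIndex=0
Op 4: F2 acks idx 2 -> match: F0=0 F1=3 F2=2 F3=0; commitIndex=2
Op 5: append 2 -> log_len=7
Op 6: F3 acks idx 5 -> match: F0=0 F1=3 F2=2 F3=5; commitIndex=3
Op 7: append 2 -> log_len=9
Op 8: F0 acks idx 1 -> match: F0=1 F1=3 F2=2 F3=5; commitIndex=3
Op 9: F0 acks idx 8 -> match: F0=8 F1=3 F2=2 F3=5; commitIndex=5
Op 10: F2 acks idx 4 -> match: F0=8 F1=3 F2=4 F3=5; commitIndex=5
Op 11: append 2 -> log_len=11
Op 12: append 1 -> log_len=12

Answer: 5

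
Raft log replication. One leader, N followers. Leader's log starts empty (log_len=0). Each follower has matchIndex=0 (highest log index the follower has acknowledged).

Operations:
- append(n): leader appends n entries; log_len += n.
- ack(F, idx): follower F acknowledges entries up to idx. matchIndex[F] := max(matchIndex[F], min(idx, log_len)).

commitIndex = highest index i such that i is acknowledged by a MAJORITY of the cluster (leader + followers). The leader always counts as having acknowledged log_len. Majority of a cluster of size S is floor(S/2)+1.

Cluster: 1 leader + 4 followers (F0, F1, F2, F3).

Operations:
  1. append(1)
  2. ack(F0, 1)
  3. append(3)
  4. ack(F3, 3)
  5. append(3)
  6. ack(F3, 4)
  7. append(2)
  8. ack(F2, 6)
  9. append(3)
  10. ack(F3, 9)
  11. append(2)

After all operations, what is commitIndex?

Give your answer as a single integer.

Op 1: append 1 -> log_len=1
Op 2: F0 acks idx 1 -> match: F0=1 F1=0 F2=0 F3=0; commitIndex=0
Op 3: append 3 -> log_len=4
Op 4: F3 acks idx 3 -> match: F0=1 F1=0 F2=0 F3=3; commitIndex=1
Op 5: append 3 -> log_len=7
Op 6: F3 acks idx 4 -> match: F0=1 F1=0 F2=0 F3=4; commitIndex=1
Op 7: append 2 -> log_len=9
Op 8: F2 acks idx 6 -> match: F0=1 F1=0 F2=6 F3=4; commitIndex=4
Op 9: append 3 -> log_len=12
Op 10: F3 acks idx 9 -> match: F0=1 F1=0 F2=6 F3=9; commitIndex=6
Op 11: append 2 -> log_len=14

Answer: 6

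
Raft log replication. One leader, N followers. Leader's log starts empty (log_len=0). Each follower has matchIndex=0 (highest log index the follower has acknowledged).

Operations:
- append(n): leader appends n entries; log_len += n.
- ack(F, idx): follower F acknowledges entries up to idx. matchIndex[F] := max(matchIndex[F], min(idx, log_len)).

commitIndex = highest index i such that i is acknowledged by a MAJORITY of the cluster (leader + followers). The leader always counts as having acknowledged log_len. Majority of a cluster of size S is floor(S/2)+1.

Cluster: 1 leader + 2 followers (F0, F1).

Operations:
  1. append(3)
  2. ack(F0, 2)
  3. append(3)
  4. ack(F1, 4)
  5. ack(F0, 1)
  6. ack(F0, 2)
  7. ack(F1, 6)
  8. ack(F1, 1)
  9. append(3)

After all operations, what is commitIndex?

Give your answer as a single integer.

Op 1: append 3 -> log_len=3
Op 2: F0 acks idx 2 -> match: F0=2 F1=0; commitIndex=2
Op 3: append 3 -> log_len=6
Op 4: F1 acks idx 4 -> match: F0=2 F1=4; commitIndex=4
Op 5: F0 acks idx 1 -> match: F0=2 F1=4; commitIndex=4
Op 6: F0 acks idx 2 -> match: F0=2 F1=4; commitIndex=4
Op 7: F1 acks idx 6 -> match: F0=2 F1=6; commitIndex=6
Op 8: F1 acks idx 1 -> match: F0=2 F1=6; commitIndex=6
Op 9: append 3 -> log_len=9

Answer: 6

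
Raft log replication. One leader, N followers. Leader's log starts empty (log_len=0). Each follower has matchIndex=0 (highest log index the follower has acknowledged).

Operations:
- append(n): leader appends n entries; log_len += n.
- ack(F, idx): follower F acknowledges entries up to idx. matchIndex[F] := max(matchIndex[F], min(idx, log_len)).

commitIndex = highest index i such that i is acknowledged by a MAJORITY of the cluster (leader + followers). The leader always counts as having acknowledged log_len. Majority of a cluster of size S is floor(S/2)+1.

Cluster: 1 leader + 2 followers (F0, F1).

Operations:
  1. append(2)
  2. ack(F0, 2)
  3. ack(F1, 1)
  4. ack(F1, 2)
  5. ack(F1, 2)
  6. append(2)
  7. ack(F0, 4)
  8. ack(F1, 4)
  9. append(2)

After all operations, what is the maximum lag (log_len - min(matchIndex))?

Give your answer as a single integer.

Answer: 2

Derivation:
Op 1: append 2 -> log_len=2
Op 2: F0 acks idx 2 -> match: F0=2 F1=0; commitIndex=2
Op 3: F1 acks idx 1 -> match: F0=2 F1=1; commitIndex=2
Op 4: F1 acks idx 2 -> match: F0=2 F1=2; commitIndex=2
Op 5: F1 acks idx 2 -> match: F0=2 F1=2; commitIndex=2
Op 6: append 2 -> log_len=4
Op 7: F0 acks idx 4 -> match: F0=4 F1=2; commitIndex=4
Op 8: F1 acks idx 4 -> match: F0=4 F1=4; commitIndex=4
Op 9: append 2 -> log_len=6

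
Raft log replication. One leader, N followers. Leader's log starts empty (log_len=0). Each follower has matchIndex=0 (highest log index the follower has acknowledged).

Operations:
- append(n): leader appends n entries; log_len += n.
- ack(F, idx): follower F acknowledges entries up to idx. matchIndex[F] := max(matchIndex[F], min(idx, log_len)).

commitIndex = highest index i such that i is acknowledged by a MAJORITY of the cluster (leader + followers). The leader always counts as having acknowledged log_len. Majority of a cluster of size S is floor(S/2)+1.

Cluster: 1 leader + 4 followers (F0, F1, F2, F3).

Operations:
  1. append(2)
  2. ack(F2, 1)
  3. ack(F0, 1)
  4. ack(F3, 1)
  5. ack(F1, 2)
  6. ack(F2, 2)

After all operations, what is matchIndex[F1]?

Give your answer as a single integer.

Op 1: append 2 -> log_len=2
Op 2: F2 acks idx 1 -> match: F0=0 F1=0 F2=1 F3=0; commitIndex=0
Op 3: F0 acks idx 1 -> match: F0=1 F1=0 F2=1 F3=0; commitIndex=1
Op 4: F3 acks idx 1 -> match: F0=1 F1=0 F2=1 F3=1; commitIndex=1
Op 5: F1 acks idx 2 -> match: F0=1 F1=2 F2=1 F3=1; commitIndex=1
Op 6: F2 acks idx 2 -> match: F0=1 F1=2 F2=2 F3=1; commitIndex=2

Answer: 2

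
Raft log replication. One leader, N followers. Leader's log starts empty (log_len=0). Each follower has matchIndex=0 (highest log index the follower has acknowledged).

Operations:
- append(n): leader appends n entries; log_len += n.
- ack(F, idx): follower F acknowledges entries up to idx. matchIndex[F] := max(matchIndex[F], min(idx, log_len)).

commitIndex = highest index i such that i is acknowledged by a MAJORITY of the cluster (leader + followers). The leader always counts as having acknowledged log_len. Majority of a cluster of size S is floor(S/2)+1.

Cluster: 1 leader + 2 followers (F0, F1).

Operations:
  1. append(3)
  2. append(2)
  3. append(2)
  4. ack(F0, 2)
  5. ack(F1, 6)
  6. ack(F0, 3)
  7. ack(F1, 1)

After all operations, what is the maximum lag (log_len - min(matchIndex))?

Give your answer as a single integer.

Answer: 4

Derivation:
Op 1: append 3 -> log_len=3
Op 2: append 2 -> log_len=5
Op 3: append 2 -> log_len=7
Op 4: F0 acks idx 2 -> match: F0=2 F1=0; commitIndex=2
Op 5: F1 acks idx 6 -> match: F0=2 F1=6; commitIndex=6
Op 6: F0 acks idx 3 -> match: F0=3 F1=6; commitIndex=6
Op 7: F1 acks idx 1 -> match: F0=3 F1=6; commitIndex=6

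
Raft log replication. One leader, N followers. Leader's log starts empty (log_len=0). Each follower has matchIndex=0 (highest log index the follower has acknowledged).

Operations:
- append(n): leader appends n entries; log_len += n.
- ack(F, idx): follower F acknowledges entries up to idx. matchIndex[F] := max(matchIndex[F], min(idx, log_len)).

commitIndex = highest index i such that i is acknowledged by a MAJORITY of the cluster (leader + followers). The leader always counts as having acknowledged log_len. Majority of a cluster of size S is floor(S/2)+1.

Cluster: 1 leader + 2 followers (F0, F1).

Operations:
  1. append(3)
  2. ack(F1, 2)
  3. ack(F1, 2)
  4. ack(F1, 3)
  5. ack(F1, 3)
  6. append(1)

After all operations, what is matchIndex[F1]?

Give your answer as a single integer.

Answer: 3

Derivation:
Op 1: append 3 -> log_len=3
Op 2: F1 acks idx 2 -> match: F0=0 F1=2; commitIndex=2
Op 3: F1 acks idx 2 -> match: F0=0 F1=2; commitIndex=2
Op 4: F1 acks idx 3 -> match: F0=0 F1=3; commitIndex=3
Op 5: F1 acks idx 3 -> match: F0=0 F1=3; commitIndex=3
Op 6: append 1 -> log_len=4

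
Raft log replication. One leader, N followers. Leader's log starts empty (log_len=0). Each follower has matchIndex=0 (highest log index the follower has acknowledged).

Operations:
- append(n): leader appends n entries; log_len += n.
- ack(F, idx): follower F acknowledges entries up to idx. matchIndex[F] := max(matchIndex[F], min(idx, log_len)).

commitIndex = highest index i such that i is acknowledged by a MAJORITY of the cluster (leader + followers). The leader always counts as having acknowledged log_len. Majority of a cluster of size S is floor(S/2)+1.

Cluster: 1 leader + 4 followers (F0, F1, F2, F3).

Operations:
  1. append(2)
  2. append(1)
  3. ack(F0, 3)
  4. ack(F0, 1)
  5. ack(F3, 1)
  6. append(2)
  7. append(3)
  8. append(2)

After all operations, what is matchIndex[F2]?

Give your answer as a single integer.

Answer: 0

Derivation:
Op 1: append 2 -> log_len=2
Op 2: append 1 -> log_len=3
Op 3: F0 acks idx 3 -> match: F0=3 F1=0 F2=0 F3=0; commitIndex=0
Op 4: F0 acks idx 1 -> match: F0=3 F1=0 F2=0 F3=0; commitIndex=0
Op 5: F3 acks idx 1 -> match: F0=3 F1=0 F2=0 F3=1; commitIndex=1
Op 6: append 2 -> log_len=5
Op 7: append 3 -> log_len=8
Op 8: append 2 -> log_len=10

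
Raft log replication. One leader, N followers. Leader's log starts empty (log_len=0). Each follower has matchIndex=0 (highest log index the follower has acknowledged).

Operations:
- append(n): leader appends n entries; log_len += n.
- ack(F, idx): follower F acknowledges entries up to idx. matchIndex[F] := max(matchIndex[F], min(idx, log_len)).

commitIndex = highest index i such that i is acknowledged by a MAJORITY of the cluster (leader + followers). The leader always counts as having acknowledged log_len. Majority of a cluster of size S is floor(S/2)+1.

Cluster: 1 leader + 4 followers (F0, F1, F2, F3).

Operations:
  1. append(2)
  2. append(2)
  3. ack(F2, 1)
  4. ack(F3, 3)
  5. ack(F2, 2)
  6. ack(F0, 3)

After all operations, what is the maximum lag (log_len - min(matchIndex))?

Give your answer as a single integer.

Answer: 4

Derivation:
Op 1: append 2 -> log_len=2
Op 2: append 2 -> log_len=4
Op 3: F2 acks idx 1 -> match: F0=0 F1=0 F2=1 F3=0; commitIndex=0
Op 4: F3 acks idx 3 -> match: F0=0 F1=0 F2=1 F3=3; commitIndex=1
Op 5: F2 acks idx 2 -> match: F0=0 F1=0 F2=2 F3=3; commitIndex=2
Op 6: F0 acks idx 3 -> match: F0=3 F1=0 F2=2 F3=3; commitIndex=3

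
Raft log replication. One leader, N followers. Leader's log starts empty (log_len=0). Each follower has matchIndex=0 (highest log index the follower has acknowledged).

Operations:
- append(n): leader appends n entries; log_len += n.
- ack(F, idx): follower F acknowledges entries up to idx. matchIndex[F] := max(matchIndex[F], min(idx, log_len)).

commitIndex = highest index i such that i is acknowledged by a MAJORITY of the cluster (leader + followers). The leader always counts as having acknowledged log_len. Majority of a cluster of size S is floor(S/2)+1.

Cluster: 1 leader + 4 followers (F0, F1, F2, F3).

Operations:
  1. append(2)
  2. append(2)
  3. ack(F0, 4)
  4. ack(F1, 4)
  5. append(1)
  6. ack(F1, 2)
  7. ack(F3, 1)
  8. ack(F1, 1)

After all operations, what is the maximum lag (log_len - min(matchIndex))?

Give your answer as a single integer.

Answer: 5

Derivation:
Op 1: append 2 -> log_len=2
Op 2: append 2 -> log_len=4
Op 3: F0 acks idx 4 -> match: F0=4 F1=0 F2=0 F3=0; commitIndex=0
Op 4: F1 acks idx 4 -> match: F0=4 F1=4 F2=0 F3=0; commitIndex=4
Op 5: append 1 -> log_len=5
Op 6: F1 acks idx 2 -> match: F0=4 F1=4 F2=0 F3=0; commitIndex=4
Op 7: F3 acks idx 1 -> match: F0=4 F1=4 F2=0 F3=1; commitIndex=4
Op 8: F1 acks idx 1 -> match: F0=4 F1=4 F2=0 F3=1; commitIndex=4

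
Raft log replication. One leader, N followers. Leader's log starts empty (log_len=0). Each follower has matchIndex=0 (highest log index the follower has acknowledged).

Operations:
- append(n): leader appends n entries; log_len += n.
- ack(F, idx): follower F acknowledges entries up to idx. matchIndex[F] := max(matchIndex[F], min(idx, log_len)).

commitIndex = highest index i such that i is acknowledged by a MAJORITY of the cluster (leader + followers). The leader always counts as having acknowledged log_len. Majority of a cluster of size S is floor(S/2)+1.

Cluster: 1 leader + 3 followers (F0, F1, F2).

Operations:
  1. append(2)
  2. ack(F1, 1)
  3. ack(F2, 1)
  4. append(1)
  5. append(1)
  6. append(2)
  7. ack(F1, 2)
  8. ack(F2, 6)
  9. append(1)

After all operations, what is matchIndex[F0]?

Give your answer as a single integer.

Answer: 0

Derivation:
Op 1: append 2 -> log_len=2
Op 2: F1 acks idx 1 -> match: F0=0 F1=1 F2=0; commitIndex=0
Op 3: F2 acks idx 1 -> match: F0=0 F1=1 F2=1; commitIndex=1
Op 4: append 1 -> log_len=3
Op 5: append 1 -> log_len=4
Op 6: append 2 -> log_len=6
Op 7: F1 acks idx 2 -> match: F0=0 F1=2 F2=1; commitIndex=1
Op 8: F2 acks idx 6 -> match: F0=0 F1=2 F2=6; commitIndex=2
Op 9: append 1 -> log_len=7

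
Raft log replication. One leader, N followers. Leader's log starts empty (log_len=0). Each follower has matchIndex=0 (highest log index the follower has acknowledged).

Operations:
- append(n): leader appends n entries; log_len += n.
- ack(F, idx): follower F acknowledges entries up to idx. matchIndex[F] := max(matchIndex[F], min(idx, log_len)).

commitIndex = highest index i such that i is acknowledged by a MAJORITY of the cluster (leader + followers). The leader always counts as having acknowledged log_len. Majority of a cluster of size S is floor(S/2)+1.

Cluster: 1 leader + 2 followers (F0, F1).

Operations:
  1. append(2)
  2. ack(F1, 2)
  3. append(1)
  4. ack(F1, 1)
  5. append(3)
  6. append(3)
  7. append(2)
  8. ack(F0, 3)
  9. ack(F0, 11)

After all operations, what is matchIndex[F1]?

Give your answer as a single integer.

Op 1: append 2 -> log_len=2
Op 2: F1 acks idx 2 -> match: F0=0 F1=2; commitIndex=2
Op 3: append 1 -> log_len=3
Op 4: F1 acks idx 1 -> match: F0=0 F1=2; commitIndex=2
Op 5: append 3 -> log_len=6
Op 6: append 3 -> log_len=9
Op 7: append 2 -> log_len=11
Op 8: F0 acks idx 3 -> match: F0=3 F1=2; commitIndex=3
Op 9: F0 acks idx 11 -> match: F0=11 F1=2; commitIndex=11

Answer: 2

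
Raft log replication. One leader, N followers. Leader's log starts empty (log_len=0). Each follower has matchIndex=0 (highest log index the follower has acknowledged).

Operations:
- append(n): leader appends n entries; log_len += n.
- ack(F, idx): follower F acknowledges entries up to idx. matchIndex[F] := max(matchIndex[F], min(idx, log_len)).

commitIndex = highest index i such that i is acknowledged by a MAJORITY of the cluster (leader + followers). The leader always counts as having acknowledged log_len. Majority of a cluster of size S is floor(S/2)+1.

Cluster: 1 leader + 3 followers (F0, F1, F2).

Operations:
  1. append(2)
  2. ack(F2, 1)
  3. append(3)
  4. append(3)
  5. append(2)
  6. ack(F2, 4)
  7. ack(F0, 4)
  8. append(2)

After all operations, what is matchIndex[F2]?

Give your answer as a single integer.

Answer: 4

Derivation:
Op 1: append 2 -> log_len=2
Op 2: F2 acks idx 1 -> match: F0=0 F1=0 F2=1; commitIndex=0
Op 3: append 3 -> log_len=5
Op 4: append 3 -> log_len=8
Op 5: append 2 -> log_len=10
Op 6: F2 acks idx 4 -> match: F0=0 F1=0 F2=4; commitIndex=0
Op 7: F0 acks idx 4 -> match: F0=4 F1=0 F2=4; commitIndex=4
Op 8: append 2 -> log_len=12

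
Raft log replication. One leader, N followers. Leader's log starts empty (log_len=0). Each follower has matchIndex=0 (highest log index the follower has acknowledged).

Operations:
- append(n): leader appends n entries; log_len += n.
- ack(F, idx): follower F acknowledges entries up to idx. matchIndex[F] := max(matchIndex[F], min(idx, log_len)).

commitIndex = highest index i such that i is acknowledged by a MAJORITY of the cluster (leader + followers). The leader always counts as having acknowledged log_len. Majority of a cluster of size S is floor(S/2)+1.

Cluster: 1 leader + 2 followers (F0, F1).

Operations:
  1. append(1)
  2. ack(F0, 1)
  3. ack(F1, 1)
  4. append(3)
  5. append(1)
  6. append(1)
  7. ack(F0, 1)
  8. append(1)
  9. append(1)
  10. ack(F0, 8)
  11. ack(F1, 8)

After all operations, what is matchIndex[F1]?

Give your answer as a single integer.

Answer: 8

Derivation:
Op 1: append 1 -> log_len=1
Op 2: F0 acks idx 1 -> match: F0=1 F1=0; commitIndex=1
Op 3: F1 acks idx 1 -> match: F0=1 F1=1; commitIndex=1
Op 4: append 3 -> log_len=4
Op 5: append 1 -> log_len=5
Op 6: append 1 -> log_len=6
Op 7: F0 acks idx 1 -> match: F0=1 F1=1; commitIndex=1
Op 8: append 1 -> log_len=7
Op 9: append 1 -> log_len=8
Op 10: F0 acks idx 8 -> match: F0=8 F1=1; commitIndex=8
Op 11: F1 acks idx 8 -> match: F0=8 F1=8; commitIndex=8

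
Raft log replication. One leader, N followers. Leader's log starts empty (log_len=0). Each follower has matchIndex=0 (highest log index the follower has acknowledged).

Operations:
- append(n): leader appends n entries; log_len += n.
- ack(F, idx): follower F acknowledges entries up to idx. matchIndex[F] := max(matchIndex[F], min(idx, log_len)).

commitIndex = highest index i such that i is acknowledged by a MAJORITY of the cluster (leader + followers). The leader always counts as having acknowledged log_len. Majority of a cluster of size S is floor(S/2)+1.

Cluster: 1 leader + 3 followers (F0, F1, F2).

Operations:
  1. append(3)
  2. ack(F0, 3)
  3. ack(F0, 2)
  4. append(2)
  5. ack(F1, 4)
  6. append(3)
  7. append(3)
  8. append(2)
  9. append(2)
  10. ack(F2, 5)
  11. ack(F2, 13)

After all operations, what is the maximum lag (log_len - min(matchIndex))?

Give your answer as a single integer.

Op 1: append 3 -> log_len=3
Op 2: F0 acks idx 3 -> match: F0=3 F1=0 F2=0; commitIndex=0
Op 3: F0 acks idx 2 -> match: F0=3 F1=0 F2=0; commitIndex=0
Op 4: append 2 -> log_len=5
Op 5: F1 acks idx 4 -> match: F0=3 F1=4 F2=0; commitIndex=3
Op 6: append 3 -> log_len=8
Op 7: append 3 -> log_len=11
Op 8: append 2 -> log_len=13
Op 9: append 2 -> log_len=15
Op 10: F2 acks idx 5 -> match: F0=3 F1=4 F2=5; commitIndex=4
Op 11: F2 acks idx 13 -> match: F0=3 F1=4 F2=13; commitIndex=4

Answer: 12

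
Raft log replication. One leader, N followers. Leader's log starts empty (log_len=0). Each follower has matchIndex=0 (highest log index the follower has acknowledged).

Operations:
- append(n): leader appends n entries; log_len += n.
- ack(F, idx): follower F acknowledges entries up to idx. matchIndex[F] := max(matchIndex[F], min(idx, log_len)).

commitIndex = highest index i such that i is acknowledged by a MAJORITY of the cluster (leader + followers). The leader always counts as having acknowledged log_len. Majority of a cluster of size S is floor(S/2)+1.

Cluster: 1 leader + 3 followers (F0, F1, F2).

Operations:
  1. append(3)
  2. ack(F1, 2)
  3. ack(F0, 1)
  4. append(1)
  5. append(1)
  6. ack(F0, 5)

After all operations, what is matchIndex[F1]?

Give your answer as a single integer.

Answer: 2

Derivation:
Op 1: append 3 -> log_len=3
Op 2: F1 acks idx 2 -> match: F0=0 F1=2 F2=0; commitIndex=0
Op 3: F0 acks idx 1 -> match: F0=1 F1=2 F2=0; commitIndex=1
Op 4: append 1 -> log_len=4
Op 5: append 1 -> log_len=5
Op 6: F0 acks idx 5 -> match: F0=5 F1=2 F2=0; commitIndex=2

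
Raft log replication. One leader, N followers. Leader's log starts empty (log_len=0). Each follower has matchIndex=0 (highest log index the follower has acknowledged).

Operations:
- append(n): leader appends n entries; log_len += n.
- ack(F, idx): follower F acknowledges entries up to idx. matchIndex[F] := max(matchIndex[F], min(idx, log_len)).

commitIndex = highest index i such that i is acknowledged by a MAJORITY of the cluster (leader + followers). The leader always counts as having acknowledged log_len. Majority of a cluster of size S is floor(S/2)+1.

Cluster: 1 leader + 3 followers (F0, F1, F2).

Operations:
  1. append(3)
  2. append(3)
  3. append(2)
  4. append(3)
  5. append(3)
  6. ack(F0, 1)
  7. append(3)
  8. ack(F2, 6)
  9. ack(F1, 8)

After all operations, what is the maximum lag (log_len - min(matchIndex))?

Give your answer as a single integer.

Answer: 16

Derivation:
Op 1: append 3 -> log_len=3
Op 2: append 3 -> log_len=6
Op 3: append 2 -> log_len=8
Op 4: append 3 -> log_len=11
Op 5: append 3 -> log_len=14
Op 6: F0 acks idx 1 -> match: F0=1 F1=0 F2=0; commitIndex=0
Op 7: append 3 -> log_len=17
Op 8: F2 acks idx 6 -> match: F0=1 F1=0 F2=6; commitIndex=1
Op 9: F1 acks idx 8 -> match: F0=1 F1=8 F2=6; commitIndex=6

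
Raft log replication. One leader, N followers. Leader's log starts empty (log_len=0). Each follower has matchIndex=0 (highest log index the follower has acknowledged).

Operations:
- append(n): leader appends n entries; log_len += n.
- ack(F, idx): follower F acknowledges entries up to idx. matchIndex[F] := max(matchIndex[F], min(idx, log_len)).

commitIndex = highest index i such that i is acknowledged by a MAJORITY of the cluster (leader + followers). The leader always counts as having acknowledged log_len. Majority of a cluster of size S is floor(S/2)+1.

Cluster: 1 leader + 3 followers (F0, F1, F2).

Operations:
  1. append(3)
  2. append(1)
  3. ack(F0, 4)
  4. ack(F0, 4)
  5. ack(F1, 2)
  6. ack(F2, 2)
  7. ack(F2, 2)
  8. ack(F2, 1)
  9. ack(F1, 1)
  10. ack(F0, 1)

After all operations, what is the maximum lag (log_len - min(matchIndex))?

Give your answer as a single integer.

Op 1: append 3 -> log_len=3
Op 2: append 1 -> log_len=4
Op 3: F0 acks idx 4 -> match: F0=4 F1=0 F2=0; commitIndex=0
Op 4: F0 acks idx 4 -> match: F0=4 F1=0 F2=0; commitIndex=0
Op 5: F1 acks idx 2 -> match: F0=4 F1=2 F2=0; commitIndex=2
Op 6: F2 acks idx 2 -> match: F0=4 F1=2 F2=2; commitIndex=2
Op 7: F2 acks idx 2 -> match: F0=4 F1=2 F2=2; commitIndex=2
Op 8: F2 acks idx 1 -> match: F0=4 F1=2 F2=2; commitIndex=2
Op 9: F1 acks idx 1 -> match: F0=4 F1=2 F2=2; commitIndex=2
Op 10: F0 acks idx 1 -> match: F0=4 F1=2 F2=2; commitIndex=2

Answer: 2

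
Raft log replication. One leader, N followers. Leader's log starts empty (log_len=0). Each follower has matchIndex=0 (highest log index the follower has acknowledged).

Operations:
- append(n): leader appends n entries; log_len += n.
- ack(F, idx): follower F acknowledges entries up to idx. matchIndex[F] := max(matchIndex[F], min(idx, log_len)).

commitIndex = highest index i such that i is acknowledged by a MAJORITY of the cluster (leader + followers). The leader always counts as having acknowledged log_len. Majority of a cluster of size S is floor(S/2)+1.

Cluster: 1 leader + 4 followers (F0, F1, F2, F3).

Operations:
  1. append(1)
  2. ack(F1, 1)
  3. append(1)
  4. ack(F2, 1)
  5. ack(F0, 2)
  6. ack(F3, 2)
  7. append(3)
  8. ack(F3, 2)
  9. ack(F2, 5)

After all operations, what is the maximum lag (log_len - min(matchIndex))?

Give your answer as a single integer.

Answer: 4

Derivation:
Op 1: append 1 -> log_len=1
Op 2: F1 acks idx 1 -> match: F0=0 F1=1 F2=0 F3=0; commitIndex=0
Op 3: append 1 -> log_len=2
Op 4: F2 acks idx 1 -> match: F0=0 F1=1 F2=1 F3=0; commitIndex=1
Op 5: F0 acks idx 2 -> match: F0=2 F1=1 F2=1 F3=0; commitIndex=1
Op 6: F3 acks idx 2 -> match: F0=2 F1=1 F2=1 F3=2; commitIndex=2
Op 7: append 3 -> log_len=5
Op 8: F3 acks idx 2 -> match: F0=2 F1=1 F2=1 F3=2; commitIndex=2
Op 9: F2 acks idx 5 -> match: F0=2 F1=1 F2=5 F3=2; commitIndex=2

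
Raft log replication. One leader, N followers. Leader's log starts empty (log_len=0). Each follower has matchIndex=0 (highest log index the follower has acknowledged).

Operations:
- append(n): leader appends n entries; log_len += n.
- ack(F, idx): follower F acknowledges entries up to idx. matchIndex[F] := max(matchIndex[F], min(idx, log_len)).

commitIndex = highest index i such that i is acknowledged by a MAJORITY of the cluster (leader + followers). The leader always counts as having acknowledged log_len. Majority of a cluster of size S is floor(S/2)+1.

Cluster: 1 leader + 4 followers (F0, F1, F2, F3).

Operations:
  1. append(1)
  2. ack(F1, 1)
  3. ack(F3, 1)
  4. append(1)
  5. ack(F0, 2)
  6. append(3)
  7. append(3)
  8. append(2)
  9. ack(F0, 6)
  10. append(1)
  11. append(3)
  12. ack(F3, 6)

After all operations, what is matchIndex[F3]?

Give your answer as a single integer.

Op 1: append 1 -> log_len=1
Op 2: F1 acks idx 1 -> match: F0=0 F1=1 F2=0 F3=0; commitIndex=0
Op 3: F3 acks idx 1 -> match: F0=0 F1=1 F2=0 F3=1; commitIndex=1
Op 4: append 1 -> log_len=2
Op 5: F0 acks idx 2 -> match: F0=2 F1=1 F2=0 F3=1; commitIndex=1
Op 6: append 3 -> log_len=5
Op 7: append 3 -> log_len=8
Op 8: append 2 -> log_len=10
Op 9: F0 acks idx 6 -> match: F0=6 F1=1 F2=0 F3=1; commitIndex=1
Op 10: append 1 -> log_len=11
Op 11: append 3 -> log_len=14
Op 12: F3 acks idx 6 -> match: F0=6 F1=1 F2=0 F3=6; commitIndex=6

Answer: 6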